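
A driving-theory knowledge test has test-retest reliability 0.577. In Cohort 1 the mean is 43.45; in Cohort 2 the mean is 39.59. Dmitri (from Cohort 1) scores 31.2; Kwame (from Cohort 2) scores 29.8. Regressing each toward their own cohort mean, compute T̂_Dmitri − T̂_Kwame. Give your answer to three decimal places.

T̂_Dmitri = 0.577(31.2) + 0.423(43.45) = 36.38175
T̂_Kwame = 0.577(29.8) + 0.423(39.59) = 33.94117
Difference = 36.38175 − 33.94117 = 2.44058

2.441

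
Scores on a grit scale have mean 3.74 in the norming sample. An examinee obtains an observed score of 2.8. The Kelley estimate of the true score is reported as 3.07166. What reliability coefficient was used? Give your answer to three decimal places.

T̂ = ρX + (1 − ρ)μ  ⇒  T̂ − μ = ρ(X − μ)
ρ = (T̂ − μ)/(X − μ) = (3.07166 − 3.74) / (2.8 − 3.74) = -0.66834 / -0.94 = 0.71100

0.711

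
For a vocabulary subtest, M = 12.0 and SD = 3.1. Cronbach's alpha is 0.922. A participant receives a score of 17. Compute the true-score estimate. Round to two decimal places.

16.61

T̂ = 0.922(17) + 0.078(12.0) = 15.674 + 0.9360 = 16.610 → 16.61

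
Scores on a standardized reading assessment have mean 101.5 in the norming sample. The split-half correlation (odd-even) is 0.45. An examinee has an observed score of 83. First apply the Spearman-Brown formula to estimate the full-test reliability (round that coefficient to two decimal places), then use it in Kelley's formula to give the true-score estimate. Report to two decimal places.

Spearman-Brown: ρ = 2r/(1 + r) = 2(0.45)/(1 + 0.45) = 0.900/1.45 = 0.6207 → 0.62
T̂ = 0.62(83) + 0.38(101.5) = 51.46 + 38.570 = 90.030 → 90.03

90.03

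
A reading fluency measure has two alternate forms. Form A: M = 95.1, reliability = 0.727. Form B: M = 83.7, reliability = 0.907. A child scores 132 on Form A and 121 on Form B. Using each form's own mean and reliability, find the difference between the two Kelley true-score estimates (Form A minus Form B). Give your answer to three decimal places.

4.395

T̂_A = 0.727(132) + 0.273(95.1) = 121.92630
T̂_B = 0.907(121) + 0.093(83.7) = 117.53110
T̂_A − T̂_B = 4.39520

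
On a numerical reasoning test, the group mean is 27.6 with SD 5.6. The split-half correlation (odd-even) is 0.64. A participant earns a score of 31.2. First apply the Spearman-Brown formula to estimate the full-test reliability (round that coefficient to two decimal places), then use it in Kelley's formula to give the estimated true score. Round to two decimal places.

Spearman-Brown: ρ = 2r/(1 + r) = 2(0.64)/(1 + 0.64) = 1.280/1.64 = 0.7805 → 0.78
T̂ = ρX + (1 − ρ)μ
  = 0.78 × 31.2 + 0.22 × 27.6
  = 24.336 + 6.072
  = 30.408
  ≈ 30.41

30.41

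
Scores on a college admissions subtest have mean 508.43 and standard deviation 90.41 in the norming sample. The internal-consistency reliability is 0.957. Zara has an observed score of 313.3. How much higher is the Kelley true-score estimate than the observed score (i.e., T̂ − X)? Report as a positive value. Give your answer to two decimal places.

T̂ = ρX + (1 − ρ)μ
  = 0.957 × 313.3 + 0.043 × 508.43
  = 299.8281 + 21.86249
  = 321.6906
  ≈ 321.691
T̂ − X = 321.691 − 313.3 = 8.391 → 8.39

8.39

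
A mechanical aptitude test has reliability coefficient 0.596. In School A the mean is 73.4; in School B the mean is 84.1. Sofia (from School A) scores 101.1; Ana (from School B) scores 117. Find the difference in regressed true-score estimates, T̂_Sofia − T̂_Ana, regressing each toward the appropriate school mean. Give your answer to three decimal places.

T̂_Sofia = 0.596(101.1) + 0.404(73.4) = 89.90920
T̂_Ana = 0.596(117) + 0.404(84.1) = 103.70840
Difference = 89.90920 − 103.70840 = -13.79920

-13.799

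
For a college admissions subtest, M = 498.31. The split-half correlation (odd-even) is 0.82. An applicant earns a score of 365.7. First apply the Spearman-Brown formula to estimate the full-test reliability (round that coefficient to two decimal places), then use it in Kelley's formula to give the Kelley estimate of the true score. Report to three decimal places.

Spearman-Brown: ρ = 2r/(1 + r) = 2(0.82)/(1 + 0.82) = 1.640/1.82 = 0.9011 → 0.90
T̂ = 0.90(365.7) + 0.10(498.31) = 329.130 + 49.8310 = 378.9610 → 378.961

378.961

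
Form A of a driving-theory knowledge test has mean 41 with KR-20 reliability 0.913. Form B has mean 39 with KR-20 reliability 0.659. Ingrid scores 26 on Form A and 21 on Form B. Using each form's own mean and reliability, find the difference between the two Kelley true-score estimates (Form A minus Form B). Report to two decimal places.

T̂_A = 0.913(26) + 0.087(41) = 27.3050
T̂_B = 0.659(21) + 0.341(39) = 27.1380
T̂_A − T̂_B = 0.1670

0.17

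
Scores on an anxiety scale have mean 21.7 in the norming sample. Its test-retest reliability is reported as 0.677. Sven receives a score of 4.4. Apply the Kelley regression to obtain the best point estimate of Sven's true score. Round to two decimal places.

Regress the observed score toward the mean by the unreliability: T̂ = 0.677·4.4 + 0.323·21.7 = 2.9788 + 7.0091 = 9.988.

9.99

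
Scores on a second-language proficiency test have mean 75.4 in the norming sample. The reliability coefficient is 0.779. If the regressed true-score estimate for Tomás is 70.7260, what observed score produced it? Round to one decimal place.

69.4

T̂ = ρX + (1 − ρ)μ  ⇒  X = (T̂ − (1 − ρ)μ) / ρ
X = (70.7260 − 0.221 × 75.4) / 0.779 = (70.7260 − 16.6634) / 0.779 = 54.0626 / 0.779 = 69.400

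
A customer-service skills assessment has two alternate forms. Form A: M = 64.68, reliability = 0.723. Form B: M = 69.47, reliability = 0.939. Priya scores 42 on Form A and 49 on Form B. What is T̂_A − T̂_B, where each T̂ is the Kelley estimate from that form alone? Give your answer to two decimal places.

-1.97

T̂_A = 0.723(42) + 0.277(64.68) = 48.2824
T̂_B = 0.939(49) + 0.061(69.47) = 50.2487
T̂_A − T̂_B = -1.9663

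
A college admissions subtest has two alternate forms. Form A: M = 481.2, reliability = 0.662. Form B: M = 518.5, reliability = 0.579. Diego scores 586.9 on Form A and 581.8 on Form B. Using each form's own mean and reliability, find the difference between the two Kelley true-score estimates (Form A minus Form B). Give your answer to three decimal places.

-3.977

T̂_A = 0.662(586.9) + 0.338(481.2) = 551.17340
T̂_B = 0.579(581.8) + 0.421(518.5) = 555.15070
T̂_A − T̂_B = -3.97730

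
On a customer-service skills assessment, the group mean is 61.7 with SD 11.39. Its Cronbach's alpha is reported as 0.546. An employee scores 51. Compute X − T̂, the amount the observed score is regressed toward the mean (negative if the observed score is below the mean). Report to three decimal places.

Weight the observed score by reliability and the mean by (1 − reliability): T̂ = 0.546·51 + 0.454·61.7 = 27.846 + 28.0118 = 55.85780.
X − T̂ = 51 − 55.8578 = -4.8578 → -4.858

-4.858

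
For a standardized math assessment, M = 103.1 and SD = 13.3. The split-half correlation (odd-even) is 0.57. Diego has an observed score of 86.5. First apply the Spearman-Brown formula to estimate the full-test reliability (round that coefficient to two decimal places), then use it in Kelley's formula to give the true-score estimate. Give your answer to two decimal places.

Spearman-Brown: ρ = 2r/(1 + r) = 2(0.57)/(1 + 0.57) = 1.140/1.57 = 0.7261 → 0.73
T̂ = ρX + (1 − ρ)μ
  = 0.73 × 86.5 + 0.27 × 103.1
  = 63.145 + 27.837
  = 90.982
  ≈ 90.98

90.98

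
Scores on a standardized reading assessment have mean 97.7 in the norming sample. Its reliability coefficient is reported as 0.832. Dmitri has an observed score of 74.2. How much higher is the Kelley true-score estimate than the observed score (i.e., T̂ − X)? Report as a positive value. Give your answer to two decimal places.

3.95

T̂ = ρX + (1 − ρ)μ
  = 0.832 × 74.2 + 0.168 × 97.7
  = 61.7344 + 16.4136
  = 78.1480
  ≈ 78.148
T̂ − X = 78.148 − 74.2 = 3.948 → 3.95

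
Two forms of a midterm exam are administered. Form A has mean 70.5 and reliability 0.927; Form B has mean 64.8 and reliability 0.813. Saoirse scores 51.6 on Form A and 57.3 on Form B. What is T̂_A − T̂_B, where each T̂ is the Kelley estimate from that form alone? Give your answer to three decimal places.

T̂_A = 0.927(51.6) + 0.073(70.5) = 52.97970
T̂_B = 0.813(57.3) + 0.187(64.8) = 58.70250
T̂_A − T̂_B = -5.72280

-5.723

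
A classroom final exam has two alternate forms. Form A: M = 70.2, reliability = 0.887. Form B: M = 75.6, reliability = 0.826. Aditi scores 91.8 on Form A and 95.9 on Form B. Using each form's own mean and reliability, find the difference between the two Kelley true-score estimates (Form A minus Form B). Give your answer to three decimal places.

T̂_A = 0.887(91.8) + 0.113(70.2) = 89.35920
T̂_B = 0.826(95.9) + 0.174(75.6) = 92.36780
T̂_A − T̂_B = -3.00860

-3.009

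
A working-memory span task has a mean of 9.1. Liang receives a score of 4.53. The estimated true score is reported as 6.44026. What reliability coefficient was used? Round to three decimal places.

T̂ = ρX + (1 − ρ)μ  ⇒  T̂ − μ = ρ(X − μ)
ρ = (T̂ − μ)/(X − μ) = (6.44026 − 9.1) / (4.53 − 9.1) = -2.65974 / -4.57 = 0.58200

0.582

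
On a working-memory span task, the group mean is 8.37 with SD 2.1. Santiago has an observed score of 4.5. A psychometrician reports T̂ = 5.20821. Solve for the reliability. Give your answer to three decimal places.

0.817

T̂ = ρX + (1 − ρ)μ  ⇒  T̂ − μ = ρ(X − μ)
ρ = (T̂ − μ)/(X − μ) = (5.20821 − 8.37) / (4.5 − 8.37) = -3.16179 / -3.87 = 0.81700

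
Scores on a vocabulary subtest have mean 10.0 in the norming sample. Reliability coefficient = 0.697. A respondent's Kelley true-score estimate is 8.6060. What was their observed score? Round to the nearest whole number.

T̂ = ρX + (1 − ρ)μ  ⇒  X = (T̂ − (1 − ρ)μ) / ρ
X = (8.6060 − 0.303 × 10.0) / 0.697 = (8.6060 − 3.0300) / 0.697 = 5.5760 / 0.697 = 8.00

8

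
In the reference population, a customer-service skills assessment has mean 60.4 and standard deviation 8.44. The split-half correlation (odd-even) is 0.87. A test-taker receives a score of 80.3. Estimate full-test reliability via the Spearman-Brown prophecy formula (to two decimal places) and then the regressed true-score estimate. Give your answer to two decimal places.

78.91

Spearman-Brown: ρ = 2r/(1 + r) = 2(0.87)/(1 + 0.87) = 1.740/1.87 = 0.9305 → 0.93
T̂ = 0.93(80.3) + 0.07(60.4) = 74.679 + 4.228 = 78.907 → 78.91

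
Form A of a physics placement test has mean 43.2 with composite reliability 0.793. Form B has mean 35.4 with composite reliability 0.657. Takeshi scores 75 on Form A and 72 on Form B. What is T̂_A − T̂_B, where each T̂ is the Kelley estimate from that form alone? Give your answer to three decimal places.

8.971

T̂_A = 0.793(75) + 0.207(43.2) = 68.41740
T̂_B = 0.657(72) + 0.343(35.4) = 59.44620
T̂_A − T̂_B = 8.97120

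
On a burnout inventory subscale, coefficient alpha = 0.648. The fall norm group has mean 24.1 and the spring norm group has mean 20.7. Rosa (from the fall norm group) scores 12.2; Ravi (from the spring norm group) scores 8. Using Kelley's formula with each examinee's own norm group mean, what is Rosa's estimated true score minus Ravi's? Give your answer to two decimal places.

3.92

T̂_Rosa = 0.648(12.2) + 0.352(24.1) = 16.3888
T̂_Ravi = 0.648(8) + 0.352(20.7) = 12.4704
Difference = 16.3888 − 12.4704 = 3.9184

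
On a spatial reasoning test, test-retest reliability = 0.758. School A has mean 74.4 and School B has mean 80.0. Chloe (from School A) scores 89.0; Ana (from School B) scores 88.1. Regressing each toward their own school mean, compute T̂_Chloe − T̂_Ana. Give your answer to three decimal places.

T̂_Chloe = 0.758(89.0) + 0.242(74.4) = 85.46680
T̂_Ana = 0.758(88.1) + 0.242(80.0) = 86.13980
Difference = 85.46680 − 86.13980 = -0.67300

-0.673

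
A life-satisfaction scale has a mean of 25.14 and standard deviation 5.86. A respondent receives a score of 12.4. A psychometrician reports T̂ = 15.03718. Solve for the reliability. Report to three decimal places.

0.793

T̂ = ρX + (1 − ρ)μ  ⇒  T̂ − μ = ρ(X − μ)
ρ = (T̂ − μ)/(X − μ) = (15.03718 − 25.14) / (12.4 − 25.14) = -10.10282 / -12.74 = 0.79300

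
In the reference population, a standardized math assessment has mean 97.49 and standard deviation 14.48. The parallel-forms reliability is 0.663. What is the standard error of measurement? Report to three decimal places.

SEM = SD · √(1 − ρ) = 14.48 × √0.337 = 14.48 × 0.5805 = 8.4059

8.406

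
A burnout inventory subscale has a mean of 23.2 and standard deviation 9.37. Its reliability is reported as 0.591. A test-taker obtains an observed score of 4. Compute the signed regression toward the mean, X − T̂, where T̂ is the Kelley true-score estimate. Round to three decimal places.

T̂ = ρX + (1 − ρ)μ
  = 0.591 × 4 + 0.409 × 23.2
  = 2.364 + 9.4888
  = 11.85280
  ≈ 11.8528
X − T̂ = 4 − 11.8528 = -7.8528 → -7.853

-7.853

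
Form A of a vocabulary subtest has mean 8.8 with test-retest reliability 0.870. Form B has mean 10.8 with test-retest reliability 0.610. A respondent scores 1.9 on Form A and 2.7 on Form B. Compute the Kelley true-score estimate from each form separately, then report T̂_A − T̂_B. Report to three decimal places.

-3.062

T̂_A = 0.870(1.9) + 0.130(8.8) = 2.79700
T̂_B = 0.610(2.7) + 0.390(10.8) = 5.85900
T̂_A − T̂_B = -3.06200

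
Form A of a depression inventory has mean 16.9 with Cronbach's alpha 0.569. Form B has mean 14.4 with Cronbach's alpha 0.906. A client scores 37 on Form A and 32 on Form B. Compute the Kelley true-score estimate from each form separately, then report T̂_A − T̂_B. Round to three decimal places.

T̂_A = 0.569(37) + 0.431(16.9) = 28.33690
T̂_B = 0.906(32) + 0.094(14.4) = 30.34560
T̂_A − T̂_B = -2.00870

-2.009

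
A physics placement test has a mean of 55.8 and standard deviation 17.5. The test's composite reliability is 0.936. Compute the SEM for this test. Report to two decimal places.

4.43

SEM = SD · √(1 − ρ) = 17.5 × √0.064 = 17.5 × 0.2530 = 4.427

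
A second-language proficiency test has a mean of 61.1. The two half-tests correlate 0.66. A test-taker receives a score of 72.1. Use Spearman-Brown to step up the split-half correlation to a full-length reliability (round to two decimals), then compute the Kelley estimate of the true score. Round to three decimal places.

69.900

Spearman-Brown: ρ = 2r/(1 + r) = 2(0.66)/(1 + 0.66) = 1.320/1.66 = 0.7952 → 0.80
T̂ = ρX + (1 − ρ)μ
  = 0.80 × 72.1 + 0.20 × 61.1
  = 57.680 + 12.220
  = 69.9000
  ≈ 69.900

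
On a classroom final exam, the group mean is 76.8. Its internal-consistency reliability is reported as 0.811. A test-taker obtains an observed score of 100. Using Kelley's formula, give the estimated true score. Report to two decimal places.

95.62

T̂ = ρX + (1 − ρ)μ
  = 0.811 × 100 + 0.189 × 76.8
  = 81.100 + 14.5152
  = 95.615
  ≈ 95.62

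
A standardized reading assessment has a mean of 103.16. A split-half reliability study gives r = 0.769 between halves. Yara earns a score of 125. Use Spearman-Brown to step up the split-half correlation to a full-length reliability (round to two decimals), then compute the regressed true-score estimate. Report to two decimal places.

Spearman-Brown: ρ = 2r/(1 + r) = 2(0.769)/(1 + 0.769) = 1.5380/1.769 = 0.8694 → 0.87
Kelley's formula gives T̂ = 0.87·125 + 0.13·103.16 = 108.75 + 13.4108 = 122.161.

122.16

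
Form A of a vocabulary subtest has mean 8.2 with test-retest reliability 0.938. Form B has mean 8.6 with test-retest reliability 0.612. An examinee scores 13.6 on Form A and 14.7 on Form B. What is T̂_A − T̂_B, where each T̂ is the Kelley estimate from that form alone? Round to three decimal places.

0.932

T̂_A = 0.938(13.6) + 0.062(8.2) = 13.26520
T̂_B = 0.612(14.7) + 0.388(8.6) = 12.33320
T̂_A − T̂_B = 0.93200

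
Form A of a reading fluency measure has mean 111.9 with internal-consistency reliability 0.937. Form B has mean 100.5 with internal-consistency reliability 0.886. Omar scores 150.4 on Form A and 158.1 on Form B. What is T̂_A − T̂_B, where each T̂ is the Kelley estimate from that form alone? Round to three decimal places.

-3.559

T̂_A = 0.937(150.4) + 0.063(111.9) = 147.97450
T̂_B = 0.886(158.1) + 0.114(100.5) = 151.53360
T̂_A − T̂_B = -3.55910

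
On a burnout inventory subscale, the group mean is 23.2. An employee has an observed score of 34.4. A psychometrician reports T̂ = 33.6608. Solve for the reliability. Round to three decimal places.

T̂ = ρX + (1 − ρ)μ  ⇒  T̂ − μ = ρ(X − μ)
ρ = (T̂ − μ)/(X − μ) = (33.6608 − 23.2) / (34.4 − 23.2) = 10.4608 / 11.2 = 0.93400

0.934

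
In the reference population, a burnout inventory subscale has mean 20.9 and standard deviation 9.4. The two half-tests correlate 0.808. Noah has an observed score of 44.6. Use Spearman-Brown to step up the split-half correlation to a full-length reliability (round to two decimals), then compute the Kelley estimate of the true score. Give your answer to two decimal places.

41.99

Spearman-Brown: ρ = 2r/(1 + r) = 2(0.808)/(1 + 0.808) = 1.6160/1.808 = 0.8938 → 0.89
Kelley's formula gives T̂ = 0.89·44.6 + 0.11·20.9 = 39.694 + 2.299 = 41.993.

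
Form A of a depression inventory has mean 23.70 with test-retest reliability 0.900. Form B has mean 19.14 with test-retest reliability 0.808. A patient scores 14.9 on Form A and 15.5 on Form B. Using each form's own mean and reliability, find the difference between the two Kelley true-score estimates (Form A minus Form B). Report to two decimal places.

T̂_A = 0.900(14.9) + 0.100(23.70) = 15.7800
T̂_B = 0.808(15.5) + 0.192(19.14) = 16.1989
T̂_A − T̂_B = -0.4189

-0.42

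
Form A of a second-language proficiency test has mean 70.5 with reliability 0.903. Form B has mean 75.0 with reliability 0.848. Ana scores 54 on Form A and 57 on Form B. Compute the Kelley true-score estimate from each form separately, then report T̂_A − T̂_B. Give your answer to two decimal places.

-4.14

T̂_A = 0.903(54) + 0.097(70.5) = 55.6005
T̂_B = 0.848(57) + 0.152(75.0) = 59.7360
T̂_A − T̂_B = -4.1355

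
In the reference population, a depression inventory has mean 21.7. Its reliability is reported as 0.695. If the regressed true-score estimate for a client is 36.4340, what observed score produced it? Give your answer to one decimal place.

42.9

T̂ = ρX + (1 − ρ)μ  ⇒  X = (T̂ − (1 − ρ)μ) / ρ
X = (36.4340 − 0.305 × 21.7) / 0.695 = (36.4340 − 6.6185) / 0.695 = 29.8155 / 0.695 = 42.900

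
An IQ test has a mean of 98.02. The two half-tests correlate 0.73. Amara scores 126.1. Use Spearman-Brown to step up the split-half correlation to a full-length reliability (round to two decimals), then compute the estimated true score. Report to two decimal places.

121.61

Spearman-Brown: ρ = 2r/(1 + r) = 2(0.73)/(1 + 0.73) = 1.460/1.73 = 0.8439 → 0.84
T̂ = 0.84(126.1) + 0.16(98.02) = 105.924 + 15.6832 = 121.607 → 121.61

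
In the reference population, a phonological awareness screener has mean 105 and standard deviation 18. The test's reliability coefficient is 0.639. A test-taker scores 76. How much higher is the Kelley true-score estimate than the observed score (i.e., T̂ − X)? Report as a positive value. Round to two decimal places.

T̂ = ρX + (1 − ρ)μ
  = 0.639 × 76 + 0.361 × 105
  = 48.564 + 37.905
  = 86.4690
  ≈ 86.469
T̂ − X = 86.469 − 76 = 10.469 → 10.47

10.47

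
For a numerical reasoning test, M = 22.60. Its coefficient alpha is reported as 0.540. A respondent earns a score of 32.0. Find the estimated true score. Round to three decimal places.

27.676

T̂ = 0.540(32.0) + 0.460(22.60) = 17.2800 + 10.39600 = 27.6760 → 27.676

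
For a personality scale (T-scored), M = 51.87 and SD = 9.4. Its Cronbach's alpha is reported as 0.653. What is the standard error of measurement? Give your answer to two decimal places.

5.54

SEM = SD · √(1 − ρ) = 9.4 × √0.347 = 9.4 × 0.5891 = 5.537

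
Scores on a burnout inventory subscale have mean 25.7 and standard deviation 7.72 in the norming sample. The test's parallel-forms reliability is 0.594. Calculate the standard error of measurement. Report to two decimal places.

SEM = SD · √(1 − ρ) = 7.72 × √0.406 = 7.72 × 0.6372 = 4.919

4.92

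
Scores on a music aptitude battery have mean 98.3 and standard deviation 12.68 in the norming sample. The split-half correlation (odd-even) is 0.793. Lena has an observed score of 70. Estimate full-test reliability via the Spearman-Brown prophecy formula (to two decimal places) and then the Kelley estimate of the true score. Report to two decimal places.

Spearman-Brown: ρ = 2r/(1 + r) = 2(0.793)/(1 + 0.793) = 1.5860/1.793 = 0.8846 → 0.88
Weight the observed score by reliability and the mean by (1 − reliability): T̂ = 0.88·70 + 0.12·98.3 = 61.60 + 11.796 = 73.396.

73.40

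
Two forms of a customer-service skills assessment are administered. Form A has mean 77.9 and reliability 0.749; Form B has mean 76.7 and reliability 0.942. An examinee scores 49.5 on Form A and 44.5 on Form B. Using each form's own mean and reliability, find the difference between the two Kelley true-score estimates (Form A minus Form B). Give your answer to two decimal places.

T̂_A = 0.749(49.5) + 0.251(77.9) = 56.6284
T̂_B = 0.942(44.5) + 0.058(76.7) = 46.3676
T̂_A − T̂_B = 10.2608

10.26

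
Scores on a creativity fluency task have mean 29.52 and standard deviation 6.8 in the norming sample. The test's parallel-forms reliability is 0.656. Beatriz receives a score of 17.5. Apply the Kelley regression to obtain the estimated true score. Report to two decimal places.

T̂ = 0.656(17.5) + 0.344(29.52) = 11.4800 + 10.15488 = 21.635 → 21.63

21.63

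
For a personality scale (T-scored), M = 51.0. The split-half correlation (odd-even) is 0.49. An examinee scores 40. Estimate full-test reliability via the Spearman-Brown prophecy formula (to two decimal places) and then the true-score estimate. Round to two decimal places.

43.74

Spearman-Brown: ρ = 2r/(1 + r) = 2(0.49)/(1 + 0.49) = 0.980/1.49 = 0.6577 → 0.66
Regress the observed score toward the mean by the unreliability: T̂ = 0.66·40 + 0.34·51.0 = 26.40 + 17.340 = 43.740.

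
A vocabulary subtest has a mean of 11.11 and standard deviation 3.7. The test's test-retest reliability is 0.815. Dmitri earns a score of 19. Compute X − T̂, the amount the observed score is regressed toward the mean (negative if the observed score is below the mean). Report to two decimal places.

T̂ = 0.815(19) + 0.185(11.11) = 15.485 + 2.05535 = 17.5404 → 17.540
X − T̂ = 19 − 17.540 = 1.460 → 1.46

1.46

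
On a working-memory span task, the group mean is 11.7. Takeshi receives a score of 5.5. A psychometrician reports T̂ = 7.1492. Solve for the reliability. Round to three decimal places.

0.734

T̂ = ρX + (1 − ρ)μ  ⇒  T̂ − μ = ρ(X − μ)
ρ = (T̂ − μ)/(X − μ) = (7.1492 − 11.7) / (5.5 − 11.7) = -4.5508 / -6.2 = 0.73400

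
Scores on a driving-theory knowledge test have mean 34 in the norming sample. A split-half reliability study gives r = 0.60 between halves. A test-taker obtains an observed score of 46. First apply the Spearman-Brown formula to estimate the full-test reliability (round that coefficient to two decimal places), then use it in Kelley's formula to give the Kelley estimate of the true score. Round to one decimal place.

Spearman-Brown: ρ = 2r/(1 + r) = 2(0.60)/(1 + 0.60) = 1.200/1.60 = 0.7500 → 0.75
T̂ = ρX + (1 − ρ)μ
  = 0.75 × 46 + 0.25 × 34
  = 34.50 + 8.50
  = 43.00
  ≈ 43.0

43.0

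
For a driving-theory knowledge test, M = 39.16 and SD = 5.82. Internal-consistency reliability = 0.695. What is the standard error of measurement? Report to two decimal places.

3.21

SEM = SD · √(1 − ρ) = 5.82 × √0.305 = 5.82 × 0.5523 = 3.214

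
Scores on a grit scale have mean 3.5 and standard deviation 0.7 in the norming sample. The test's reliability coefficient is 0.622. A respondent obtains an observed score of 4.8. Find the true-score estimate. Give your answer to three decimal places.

T̂ = 0.622(4.8) + 0.378(3.5) = 2.9856 + 1.3230 = 4.3086 → 4.309

4.309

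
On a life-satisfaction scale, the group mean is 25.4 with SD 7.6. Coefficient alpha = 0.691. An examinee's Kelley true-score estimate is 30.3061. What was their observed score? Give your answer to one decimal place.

32.5

T̂ = ρX + (1 − ρ)μ  ⇒  X = (T̂ − (1 − ρ)μ) / ρ
X = (30.3061 − 0.309 × 25.4) / 0.691 = (30.3061 − 7.8486) / 0.691 = 22.4575 / 0.691 = 32.500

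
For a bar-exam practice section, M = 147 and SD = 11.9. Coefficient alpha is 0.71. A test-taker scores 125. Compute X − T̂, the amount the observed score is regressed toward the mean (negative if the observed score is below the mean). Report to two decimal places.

Regress the observed score toward the mean by the unreliability: T̂ = 0.71·125 + 0.29·147 = 88.75 + 42.63 = 131.3800.
X − T̂ = 125 − 131.380 = -6.380 → -6.38

-6.38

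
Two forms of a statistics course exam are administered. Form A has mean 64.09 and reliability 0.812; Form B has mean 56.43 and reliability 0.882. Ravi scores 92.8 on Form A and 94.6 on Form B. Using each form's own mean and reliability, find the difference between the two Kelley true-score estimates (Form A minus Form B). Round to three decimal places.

T̂_A = 0.812(92.8) + 0.188(64.09) = 87.40252
T̂_B = 0.882(94.6) + 0.118(56.43) = 90.09594
T̂_A − T̂_B = -2.69342

-2.693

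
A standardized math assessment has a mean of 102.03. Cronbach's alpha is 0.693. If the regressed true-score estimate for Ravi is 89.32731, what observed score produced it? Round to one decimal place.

83.7

T̂ = ρX + (1 − ρ)μ  ⇒  X = (T̂ − (1 − ρ)μ) / ρ
X = (89.32731 − 0.307 × 102.03) / 0.693 = (89.32731 − 31.32321) / 0.693 = 58.00410 / 0.693 = 83.700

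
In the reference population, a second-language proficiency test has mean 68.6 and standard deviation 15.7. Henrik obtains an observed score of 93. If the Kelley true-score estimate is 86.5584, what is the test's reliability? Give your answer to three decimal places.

T̂ = ρX + (1 − ρ)μ  ⇒  T̂ − μ = ρ(X − μ)
ρ = (T̂ − μ)/(X − μ) = (86.5584 − 68.6) / (93 − 68.6) = 17.9584 / 24.4 = 0.73600

0.736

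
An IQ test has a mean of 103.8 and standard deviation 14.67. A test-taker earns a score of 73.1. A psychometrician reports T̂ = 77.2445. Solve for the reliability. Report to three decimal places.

T̂ = ρX + (1 − ρ)μ  ⇒  T̂ − μ = ρ(X − μ)
ρ = (T̂ − μ)/(X − μ) = (77.2445 − 103.8) / (73.1 − 103.8) = -26.5555 / -30.7 = 0.86500

0.865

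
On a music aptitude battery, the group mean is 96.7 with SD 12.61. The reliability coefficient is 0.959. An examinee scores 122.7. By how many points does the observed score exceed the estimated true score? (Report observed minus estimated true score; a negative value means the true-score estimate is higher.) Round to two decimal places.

1.07

T̂ = ρX + (1 − ρ)μ
  = 0.959 × 122.7 + 0.041 × 96.7
  = 117.6693 + 3.9647
  = 121.6340
  ≈ 121.634
X − T̂ = 122.7 − 121.634 = 1.066 → 1.07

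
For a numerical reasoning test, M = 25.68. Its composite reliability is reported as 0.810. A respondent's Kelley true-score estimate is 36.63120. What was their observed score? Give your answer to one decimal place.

T̂ = ρX + (1 − ρ)μ  ⇒  X = (T̂ − (1 − ρ)μ) / ρ
X = (36.63120 − 0.190 × 25.68) / 0.810 = (36.63120 − 4.87920) / 0.810 = 31.75200 / 0.810 = 39.200

39.2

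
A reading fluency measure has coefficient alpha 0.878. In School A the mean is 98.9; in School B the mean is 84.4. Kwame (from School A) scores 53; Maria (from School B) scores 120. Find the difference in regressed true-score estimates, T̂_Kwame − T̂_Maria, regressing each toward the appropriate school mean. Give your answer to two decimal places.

-57.06

T̂_Kwame = 0.878(53) + 0.122(98.9) = 58.5998
T̂_Maria = 0.878(120) + 0.122(84.4) = 115.6568
Difference = 58.5998 − 115.6568 = -57.0570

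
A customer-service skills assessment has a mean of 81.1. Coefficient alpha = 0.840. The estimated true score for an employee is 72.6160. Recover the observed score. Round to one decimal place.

71.0

T̂ = ρX + (1 − ρ)μ  ⇒  X = (T̂ − (1 − ρ)μ) / ρ
X = (72.6160 − 0.160 × 81.1) / 0.840 = (72.6160 − 12.9760) / 0.840 = 59.6400 / 0.840 = 71.000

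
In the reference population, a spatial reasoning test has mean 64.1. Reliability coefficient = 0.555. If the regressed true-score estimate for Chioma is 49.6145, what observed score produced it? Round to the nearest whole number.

T̂ = ρX + (1 − ρ)μ  ⇒  X = (T̂ − (1 − ρ)μ) / ρ
X = (49.6145 − 0.445 × 64.1) / 0.555 = (49.6145 − 28.5245) / 0.555 = 21.0900 / 0.555 = 38.00

38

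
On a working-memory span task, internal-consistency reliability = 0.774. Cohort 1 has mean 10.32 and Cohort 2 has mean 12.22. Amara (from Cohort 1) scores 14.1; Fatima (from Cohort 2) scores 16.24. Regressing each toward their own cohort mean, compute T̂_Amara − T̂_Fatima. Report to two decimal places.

T̂_Amara = 0.774(14.1) + 0.226(10.32) = 13.2457
T̂_Fatima = 0.774(16.24) + 0.226(12.22) = 15.3315
Difference = 13.2457 − 15.3315 = -2.0858

-2.09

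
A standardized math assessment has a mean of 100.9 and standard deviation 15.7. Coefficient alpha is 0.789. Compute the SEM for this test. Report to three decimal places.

7.212

SEM = SD · √(1 − ρ) = 15.7 × √0.211 = 15.7 × 0.4593 = 7.2118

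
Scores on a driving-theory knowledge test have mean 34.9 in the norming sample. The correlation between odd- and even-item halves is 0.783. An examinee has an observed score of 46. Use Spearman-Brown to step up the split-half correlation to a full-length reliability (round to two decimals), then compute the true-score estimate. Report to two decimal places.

44.67

Spearman-Brown: ρ = 2r/(1 + r) = 2(0.783)/(1 + 0.783) = 1.5660/1.783 = 0.8783 → 0.88
T̂ = 0.88(46) + 0.12(34.9) = 40.48 + 4.188 = 44.668 → 44.67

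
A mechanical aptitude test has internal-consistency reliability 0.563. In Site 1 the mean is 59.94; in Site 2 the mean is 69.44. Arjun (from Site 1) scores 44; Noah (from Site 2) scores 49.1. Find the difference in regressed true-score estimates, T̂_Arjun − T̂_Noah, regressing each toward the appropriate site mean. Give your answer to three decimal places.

T̂_Arjun = 0.563(44) + 0.437(59.94) = 50.96578
T̂_Noah = 0.563(49.1) + 0.437(69.44) = 57.98858
Difference = 50.96578 − 57.98858 = -7.02280

-7.023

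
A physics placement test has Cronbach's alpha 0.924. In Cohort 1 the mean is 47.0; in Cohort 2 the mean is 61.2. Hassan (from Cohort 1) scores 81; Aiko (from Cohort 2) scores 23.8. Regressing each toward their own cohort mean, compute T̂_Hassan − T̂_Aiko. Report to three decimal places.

51.774

T̂_Hassan = 0.924(81) + 0.076(47.0) = 78.41600
T̂_Aiko = 0.924(23.8) + 0.076(61.2) = 26.64240
Difference = 78.41600 − 26.64240 = 51.77360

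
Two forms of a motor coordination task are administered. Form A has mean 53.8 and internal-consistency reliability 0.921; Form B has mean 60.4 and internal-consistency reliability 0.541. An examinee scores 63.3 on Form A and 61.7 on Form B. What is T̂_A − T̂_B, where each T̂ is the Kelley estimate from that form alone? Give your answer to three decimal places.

T̂_A = 0.921(63.3) + 0.079(53.8) = 62.54950
T̂_B = 0.541(61.7) + 0.459(60.4) = 61.10330
T̂_A − T̂_B = 1.44620

1.446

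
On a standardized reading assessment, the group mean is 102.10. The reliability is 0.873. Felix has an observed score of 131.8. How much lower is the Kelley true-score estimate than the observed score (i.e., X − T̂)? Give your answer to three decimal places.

3.772

Weight the observed score by reliability and the mean by (1 − reliability): T̂ = 0.873·131.8 + 0.127·102.10 = 115.0614 + 12.96670 = 128.02810.
X − T̂ = 131.8 − 128.0281 = 3.7719 → 3.772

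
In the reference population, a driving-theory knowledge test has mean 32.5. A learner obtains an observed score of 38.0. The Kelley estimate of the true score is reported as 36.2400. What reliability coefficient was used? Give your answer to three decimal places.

0.680

T̂ = ρX + (1 − ρ)μ  ⇒  T̂ − μ = ρ(X − μ)
ρ = (T̂ − μ)/(X − μ) = (36.2400 − 32.5) / (38.0 − 32.5) = 3.7400 / 5.5 = 0.68000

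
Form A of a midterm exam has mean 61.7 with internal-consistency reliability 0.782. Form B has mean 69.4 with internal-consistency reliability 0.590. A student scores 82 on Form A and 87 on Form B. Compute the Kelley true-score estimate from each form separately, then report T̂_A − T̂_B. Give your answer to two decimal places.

-2.21

T̂_A = 0.782(82) + 0.218(61.7) = 77.5746
T̂_B = 0.590(87) + 0.410(69.4) = 79.7840
T̂_A − T̂_B = -2.2094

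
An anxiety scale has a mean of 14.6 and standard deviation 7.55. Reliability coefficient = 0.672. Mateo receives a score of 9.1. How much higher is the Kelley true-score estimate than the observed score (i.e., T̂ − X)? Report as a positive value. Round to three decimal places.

Regress the observed score toward the mean by the unreliability: T̂ = 0.672·9.1 + 0.328·14.6 = 6.1152 + 4.7888 = 10.90400.
T̂ − X = 10.9040 − 9.1 = 1.8040 → 1.804

1.804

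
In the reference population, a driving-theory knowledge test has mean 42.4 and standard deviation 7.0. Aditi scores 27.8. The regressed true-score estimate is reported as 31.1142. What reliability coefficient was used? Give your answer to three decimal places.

0.773

T̂ = ρX + (1 − ρ)μ  ⇒  T̂ − μ = ρ(X − μ)
ρ = (T̂ − μ)/(X − μ) = (31.1142 − 42.4) / (27.8 − 42.4) = -11.2858 / -14.6 = 0.77300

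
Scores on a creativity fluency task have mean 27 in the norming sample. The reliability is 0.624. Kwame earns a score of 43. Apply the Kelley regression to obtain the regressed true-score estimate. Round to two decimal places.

36.98

T̂ = ρX + (1 − ρ)μ
  = 0.624 × 43 + 0.376 × 27
  = 26.832 + 10.152
  = 36.984
  ≈ 36.98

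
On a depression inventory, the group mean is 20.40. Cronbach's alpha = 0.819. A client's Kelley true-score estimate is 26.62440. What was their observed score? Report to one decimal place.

28.0

T̂ = ρX + (1 − ρ)μ  ⇒  X = (T̂ − (1 − ρ)μ) / ρ
X = (26.62440 − 0.181 × 20.40) / 0.819 = (26.62440 − 3.69240) / 0.819 = 22.93200 / 0.819 = 28.000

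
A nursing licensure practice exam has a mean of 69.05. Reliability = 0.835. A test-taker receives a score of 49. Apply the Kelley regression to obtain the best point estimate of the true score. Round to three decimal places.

Kelley's formula gives T̂ = 0.835·49 + 0.165·69.05 = 40.915 + 11.39325 = 52.3083.

52.308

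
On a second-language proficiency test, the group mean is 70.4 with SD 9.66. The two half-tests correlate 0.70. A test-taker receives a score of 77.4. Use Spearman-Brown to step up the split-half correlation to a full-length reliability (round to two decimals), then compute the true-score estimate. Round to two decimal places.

Spearman-Brown: ρ = 2r/(1 + r) = 2(0.70)/(1 + 0.70) = 1.400/1.70 = 0.8235 → 0.82
T̂ = ρX + (1 − ρ)μ
  = 0.82 × 77.4 + 0.18 × 70.4
  = 63.468 + 12.672
  = 76.140
  ≈ 76.14

76.14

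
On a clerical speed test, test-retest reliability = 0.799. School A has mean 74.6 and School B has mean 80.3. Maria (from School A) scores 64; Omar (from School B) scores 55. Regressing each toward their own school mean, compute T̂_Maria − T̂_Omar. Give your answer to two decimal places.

6.05

T̂_Maria = 0.799(64) + 0.201(74.6) = 66.1306
T̂_Omar = 0.799(55) + 0.201(80.3) = 60.0853
Difference = 66.1306 − 60.0853 = 6.0453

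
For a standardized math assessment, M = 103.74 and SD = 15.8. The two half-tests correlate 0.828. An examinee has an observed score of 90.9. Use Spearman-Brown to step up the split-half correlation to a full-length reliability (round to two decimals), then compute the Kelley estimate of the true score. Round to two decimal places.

Spearman-Brown: ρ = 2r/(1 + r) = 2(0.828)/(1 + 0.828) = 1.6560/1.828 = 0.9059 → 0.91
Regress the observed score toward the mean by the unreliability: T̂ = 0.91·90.9 + 0.09·103.74 = 82.719 + 9.3366 = 92.056.

92.06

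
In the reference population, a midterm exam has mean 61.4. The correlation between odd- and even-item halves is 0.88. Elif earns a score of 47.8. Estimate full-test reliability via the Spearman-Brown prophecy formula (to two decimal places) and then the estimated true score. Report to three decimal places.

Spearman-Brown: ρ = 2r/(1 + r) = 2(0.88)/(1 + 0.88) = 1.760/1.88 = 0.9362 → 0.94
Kelley's formula gives T̂ = 0.94·47.8 + 0.06·61.4 = 44.932 + 3.684 = 48.6160.

48.616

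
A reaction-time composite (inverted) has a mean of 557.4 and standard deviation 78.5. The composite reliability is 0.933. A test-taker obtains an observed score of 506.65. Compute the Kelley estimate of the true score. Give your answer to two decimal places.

510.05

Regress the observed score toward the mean by the unreliability: T̂ = 0.933·506.65 + 0.067·557.4 = 472.70445 + 37.3458 = 510.050.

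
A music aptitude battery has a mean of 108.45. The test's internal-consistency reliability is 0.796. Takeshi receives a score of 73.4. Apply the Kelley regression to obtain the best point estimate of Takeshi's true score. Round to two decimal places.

Kelley's formula gives T̂ = 0.796·73.4 + 0.204·108.45 = 58.4264 + 22.12380 = 80.550.

80.55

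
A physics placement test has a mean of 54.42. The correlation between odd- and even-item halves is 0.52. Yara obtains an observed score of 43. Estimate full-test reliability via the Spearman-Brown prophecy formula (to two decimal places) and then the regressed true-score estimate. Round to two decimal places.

46.65

Spearman-Brown: ρ = 2r/(1 + r) = 2(0.52)/(1 + 0.52) = 1.040/1.52 = 0.6842 → 0.68
Kelley's formula gives T̂ = 0.68·43 + 0.32·54.42 = 29.24 + 17.4144 = 46.654.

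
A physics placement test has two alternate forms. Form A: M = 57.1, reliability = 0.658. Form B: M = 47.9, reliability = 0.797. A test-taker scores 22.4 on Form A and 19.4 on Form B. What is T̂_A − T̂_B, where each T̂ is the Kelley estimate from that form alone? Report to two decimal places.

T̂_A = 0.658(22.4) + 0.342(57.1) = 34.2674
T̂_B = 0.797(19.4) + 0.203(47.9) = 25.1855
T̂_A − T̂_B = 9.0819

9.08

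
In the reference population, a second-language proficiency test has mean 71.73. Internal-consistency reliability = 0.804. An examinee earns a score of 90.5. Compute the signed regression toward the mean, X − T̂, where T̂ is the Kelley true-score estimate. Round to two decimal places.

3.68

T̂ = ρX + (1 − ρ)μ
  = 0.804 × 90.5 + 0.196 × 71.73
  = 72.7620 + 14.05908
  = 86.8211
  ≈ 86.821
X − T̂ = 90.5 − 86.821 = 3.679 → 3.68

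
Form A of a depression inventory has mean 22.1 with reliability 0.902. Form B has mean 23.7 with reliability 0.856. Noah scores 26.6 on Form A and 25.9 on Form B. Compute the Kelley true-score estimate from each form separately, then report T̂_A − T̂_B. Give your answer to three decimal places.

T̂_A = 0.902(26.6) + 0.098(22.1) = 26.15900
T̂_B = 0.856(25.9) + 0.144(23.7) = 25.58320
T̂_A − T̂_B = 0.57580

0.576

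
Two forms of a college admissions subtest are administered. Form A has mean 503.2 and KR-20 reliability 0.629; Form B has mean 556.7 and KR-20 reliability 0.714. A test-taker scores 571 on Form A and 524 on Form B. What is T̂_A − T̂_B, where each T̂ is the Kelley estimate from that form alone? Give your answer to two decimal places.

T̂_A = 0.629(571) + 0.371(503.2) = 545.8462
T̂_B = 0.714(524) + 0.286(556.7) = 533.3522
T̂_A − T̂_B = 12.4940

12.49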